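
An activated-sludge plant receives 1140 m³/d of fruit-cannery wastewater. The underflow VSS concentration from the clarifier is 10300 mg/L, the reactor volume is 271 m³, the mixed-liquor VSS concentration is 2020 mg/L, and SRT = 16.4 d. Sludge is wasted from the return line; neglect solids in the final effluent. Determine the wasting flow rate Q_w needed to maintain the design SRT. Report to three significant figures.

Q_w ≈ 3.24 m³/d

θ_c = V·X/(Q_w·X_r) when wasting from the recycle, so Q_w = V·X/(θ_c·X_r) = 271.0 × 2020 / (16.4 × 10300) = 3.241 m³/d.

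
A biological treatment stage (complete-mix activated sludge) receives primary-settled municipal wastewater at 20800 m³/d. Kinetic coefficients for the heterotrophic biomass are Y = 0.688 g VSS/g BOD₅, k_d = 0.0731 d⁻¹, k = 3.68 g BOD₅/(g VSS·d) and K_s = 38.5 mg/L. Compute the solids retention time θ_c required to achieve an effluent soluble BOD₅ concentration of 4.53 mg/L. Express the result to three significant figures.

θ_c ≈ 5.17 d

At the target effluent, Y k S/(K_s+S) = 0.688×3.68×4.53/43.03 = 0.2665 d⁻¹.
Then 1/θ_c = μ − k_d = 0.2665 − 0.0731 = 0.1934 d⁻¹, giving θ_c = 5.170 d.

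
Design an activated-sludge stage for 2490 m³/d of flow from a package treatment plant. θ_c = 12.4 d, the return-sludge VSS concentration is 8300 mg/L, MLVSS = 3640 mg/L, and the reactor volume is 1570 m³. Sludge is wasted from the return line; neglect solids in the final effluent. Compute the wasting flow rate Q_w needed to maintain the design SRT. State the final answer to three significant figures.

Q_w ≈ 55.5 m³/d

θ_c = V·X/(Q_w·X_r) when wasting from the recycle, so Q_w = V·X/(θ_c·X_r) = 1570 × 3640 / (12.4 × 8300) = 55.53 m³/d.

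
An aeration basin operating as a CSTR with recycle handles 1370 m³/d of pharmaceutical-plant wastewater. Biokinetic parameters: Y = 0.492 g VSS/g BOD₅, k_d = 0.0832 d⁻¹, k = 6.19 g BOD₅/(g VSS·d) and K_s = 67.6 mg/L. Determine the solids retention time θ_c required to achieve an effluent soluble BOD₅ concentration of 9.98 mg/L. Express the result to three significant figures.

θ_c ≈ 3.24 d

From 1/θ_c = Y·k·S/(K_s + S) − k_d: Y·k·S/(K_s+S) = 0.492 × 6.19 × 9.98 / (67.6 + 9.98) = 0.3918 d⁻¹.
Then 1/θ_c = μ − k_d = 0.3918 − 0.0832 = 0.3086 d⁻¹, giving θ_c = 3.241 d.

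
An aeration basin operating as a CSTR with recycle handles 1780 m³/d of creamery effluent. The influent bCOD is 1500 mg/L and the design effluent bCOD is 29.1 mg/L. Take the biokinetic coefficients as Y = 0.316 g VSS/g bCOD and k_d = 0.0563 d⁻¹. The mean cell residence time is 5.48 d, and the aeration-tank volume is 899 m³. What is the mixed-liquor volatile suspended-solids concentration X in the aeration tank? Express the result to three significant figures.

X ≈ 3850 mg/L

Solving the biomass balance for X: X = Y Q (S₀−S) θ_c / [V (1+k_d θ_c)] = 0.316 × 1780 × (1500 − 29.1) × 5.48 / [899 × (1 + 0.0563 × 5.48)] = 3854 mg/L.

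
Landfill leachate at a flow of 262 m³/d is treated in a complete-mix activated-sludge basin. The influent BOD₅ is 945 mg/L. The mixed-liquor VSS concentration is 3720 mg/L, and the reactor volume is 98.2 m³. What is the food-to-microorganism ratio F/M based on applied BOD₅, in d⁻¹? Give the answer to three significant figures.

F/M ≈ 0.678 d⁻¹

F/M = applied load / biomass = Q·S₀/(V·X) = 262 × 945 / (98.20 × 3720) = 0.6778 d⁻¹.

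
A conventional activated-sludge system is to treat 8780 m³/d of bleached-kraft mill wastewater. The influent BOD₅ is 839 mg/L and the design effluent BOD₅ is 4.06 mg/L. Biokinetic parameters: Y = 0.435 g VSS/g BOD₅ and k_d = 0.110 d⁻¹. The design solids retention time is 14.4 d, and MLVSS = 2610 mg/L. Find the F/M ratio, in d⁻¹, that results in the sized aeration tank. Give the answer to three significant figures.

From the SRT design equation V = Y Q (S₀−S) θ_c / [X (1 + k_d θ_c)] = 0.435 × 8780 × (839 − 4.06) × 14.4 / [2610 × (1 + 0.110 × 14.4)] = 4.59×10^7 / 6744 = 6809 m³.
F/M = Q·S₀ / (V·X) = 8780 × 839 / (6809 × 2610) = 0.4145 g BOD₅·(g VSS·d)⁻¹.

F/M ≈ 0.415 d⁻¹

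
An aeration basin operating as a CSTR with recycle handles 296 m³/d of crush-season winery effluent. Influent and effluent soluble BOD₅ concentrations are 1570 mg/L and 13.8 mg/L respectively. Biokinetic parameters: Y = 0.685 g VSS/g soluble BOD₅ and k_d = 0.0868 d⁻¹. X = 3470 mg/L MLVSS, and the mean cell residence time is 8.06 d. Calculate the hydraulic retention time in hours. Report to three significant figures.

τ ≈ 35.0 h

Rearranging the biomass balance for a CMAS with decay, V = Y·Q·ΔS·θ_c / [X·(1+k_d θ_c)] = 0.685 × 296 × (1570 − 13.8) × 8.06 / [3470 × (1 + 0.0868 × 8.06)] = 2.54×10^6 / 5898 = 431.2 m³.
HRT = V/Q = 431.2 m³ / 296 m³·d⁻¹ = 1.457 d × 24 = 34.96 h.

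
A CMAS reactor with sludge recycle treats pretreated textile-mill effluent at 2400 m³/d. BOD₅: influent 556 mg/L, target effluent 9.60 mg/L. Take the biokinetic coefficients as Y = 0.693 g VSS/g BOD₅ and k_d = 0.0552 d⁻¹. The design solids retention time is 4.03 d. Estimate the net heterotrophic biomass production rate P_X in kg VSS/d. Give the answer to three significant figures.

P_X ≈ 743 kg VSS/d

The observed yield is Y_obs = Y/(1 + k_d·θ_c) = 0.693 / (1 + 0.0552 × 4.03) = 0.693 / 1.222 = 0.5669 g VSS per g BOD₅ removed.
Mass of BOD₅ removed per day: Q(S₀ − S) = 2400 × 546.4 g/m³ = 1311 kg/d.
Net biomass production P_X = Y_obs × Q·(S₀ − S) = 0.5669 × 1311 = 743.4 kg VSS/d.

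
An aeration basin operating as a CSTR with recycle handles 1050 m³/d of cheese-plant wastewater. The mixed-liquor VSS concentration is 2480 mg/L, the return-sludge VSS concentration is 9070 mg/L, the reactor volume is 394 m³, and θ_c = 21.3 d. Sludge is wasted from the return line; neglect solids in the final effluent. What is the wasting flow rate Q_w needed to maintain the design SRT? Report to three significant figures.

Q_w ≈ 5.06 m³/d

Wasting from the return line (neglecting effluent solids): Q_w = V·X / (θ_c·X_r) = 394.0 × 2480 / (21.3 × 9070) = 5.058 m³/d.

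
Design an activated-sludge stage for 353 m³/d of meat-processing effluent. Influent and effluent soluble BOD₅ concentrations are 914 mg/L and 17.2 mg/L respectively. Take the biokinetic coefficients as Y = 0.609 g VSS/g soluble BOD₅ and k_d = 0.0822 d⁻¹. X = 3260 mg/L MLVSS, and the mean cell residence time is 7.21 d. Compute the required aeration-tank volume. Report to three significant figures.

Steady-state biomass mass balance: V·X·(1 + k_d·θ_c) = Y·Q·(S₀ − S)·θ_c, so V = 0.609 × 353 × (914 − 17.2) × 7.21 / [3260 × (1 + 0.0822 × 7.21)] = 1.39×10^6 / 5192 = 267.7 m³.

V ≈ 268 m³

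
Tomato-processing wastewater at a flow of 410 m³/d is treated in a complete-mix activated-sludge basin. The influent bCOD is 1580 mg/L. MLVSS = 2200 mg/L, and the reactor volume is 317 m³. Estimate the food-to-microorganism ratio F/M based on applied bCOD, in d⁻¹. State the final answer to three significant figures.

F/M ≈ 0.929 d⁻¹

F/M = Q·S₀ / (V·X) = 410 × 1580 / (317.0 × 2200) = 0.9289 g bCOD·(g VSS·d)⁻¹.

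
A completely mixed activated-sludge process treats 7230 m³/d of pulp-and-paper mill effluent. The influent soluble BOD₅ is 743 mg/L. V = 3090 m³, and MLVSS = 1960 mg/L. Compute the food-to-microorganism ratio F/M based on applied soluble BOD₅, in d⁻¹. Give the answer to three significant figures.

F/M ≈ 0.887 d⁻¹

Food-to-microorganism ratio F/M = Q S₀ / (V X) = 7230 × 743 / (3090 × 1960) = 0.8870 d⁻¹.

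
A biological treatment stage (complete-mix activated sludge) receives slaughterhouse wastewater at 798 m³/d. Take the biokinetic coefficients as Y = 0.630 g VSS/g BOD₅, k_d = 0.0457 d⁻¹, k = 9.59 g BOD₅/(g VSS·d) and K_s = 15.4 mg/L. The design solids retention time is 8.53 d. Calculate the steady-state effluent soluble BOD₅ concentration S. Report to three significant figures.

S ≈ 0.427 mg/L

Effluent substrate depends only on kinetics and SRT: S = K_s(1 + k_d θ_c) / [θ_c(Yk − k_d) − 1] = 15.4 × (1 + 0.0457 × 8.53) / [8.53 × (0.630 × 9.59 − 0.0457) − 1] = 21.40 / 50.15 = 0.4268 mg/L.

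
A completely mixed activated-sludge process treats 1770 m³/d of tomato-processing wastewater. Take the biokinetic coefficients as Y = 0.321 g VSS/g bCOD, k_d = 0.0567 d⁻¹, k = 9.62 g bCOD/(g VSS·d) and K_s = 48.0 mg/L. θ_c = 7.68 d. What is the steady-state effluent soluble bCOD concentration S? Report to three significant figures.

S ≈ 3.09 mg/L

Effluent substrate depends only on kinetics and SRT: S = K_s(1 + k_d θ_c) / [θ_c(Yk − k_d) − 1] = 48.0 × (1 + 0.0567 × 7.68) / [7.68 × (0.321 × 9.62 − 0.0567) − 1] = 68.90 / 22.28 = 3.092 mg/L.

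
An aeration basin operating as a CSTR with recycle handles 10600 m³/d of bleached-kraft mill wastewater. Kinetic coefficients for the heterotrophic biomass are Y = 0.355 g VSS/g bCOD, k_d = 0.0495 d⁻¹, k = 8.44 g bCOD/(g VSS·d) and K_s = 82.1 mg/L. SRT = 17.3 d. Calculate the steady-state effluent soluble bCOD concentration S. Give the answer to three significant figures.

For a completely mixed reactor with recycle the Lawrence–McCarty relation gives S = K_s·(1 + k_d·θ_c) / [θ_c·(Y·k − k_d) − 1] = 82.1 × (1 + 0.0495 × 17.3) / [17.3 × (0.355 × 8.44 − 0.0495) − 1] = 152.4 / 49.98 = 3.049 mg/L.

S ≈ 3.05 mg/L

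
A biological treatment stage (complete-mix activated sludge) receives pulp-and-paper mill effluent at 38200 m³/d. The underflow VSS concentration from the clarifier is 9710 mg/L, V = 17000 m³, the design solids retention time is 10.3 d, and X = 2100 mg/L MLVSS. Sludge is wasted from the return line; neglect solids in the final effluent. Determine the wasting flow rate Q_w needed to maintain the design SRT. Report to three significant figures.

Q_w ≈ 357 m³/d

Wasting from the return line (neglecting effluent solids): Q_w = V·X / (θ_c·X_r) = 17000 × 2100 / (10.3 × 9710) = 357.0 m³/d.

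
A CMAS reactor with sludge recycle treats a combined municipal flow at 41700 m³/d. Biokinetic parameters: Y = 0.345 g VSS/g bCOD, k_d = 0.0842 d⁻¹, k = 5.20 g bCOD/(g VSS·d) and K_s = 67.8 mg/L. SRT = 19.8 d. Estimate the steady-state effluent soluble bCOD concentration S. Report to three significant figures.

From the Monod/SRT balance for a CMAS, S = K_s·(1+k_d θ_c)/[θ_c·(Y k − k_d) − 1] = 67.8 × (1 + 0.0842 × 19.8) / [19.8 × (0.345 × 5.20 − 0.0842) − 1] = 180.8 / 32.85 = 5.504 mg/L.

S ≈ 5.50 mg/L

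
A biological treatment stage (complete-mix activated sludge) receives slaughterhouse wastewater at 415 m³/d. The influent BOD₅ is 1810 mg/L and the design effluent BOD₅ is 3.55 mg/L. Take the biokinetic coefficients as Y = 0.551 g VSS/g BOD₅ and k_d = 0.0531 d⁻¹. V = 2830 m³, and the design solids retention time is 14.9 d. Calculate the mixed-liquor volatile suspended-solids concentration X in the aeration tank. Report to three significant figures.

X = Y·Q·ΔS·θ_c / [V·(1 + k_d θ_c)] = 0.551 × 415 × (1810 − 3.55) × 14.9 / [2830 × (1 + 0.0531 × 14.9)] = 1214 mg/L.

X ≈ 1210 mg/L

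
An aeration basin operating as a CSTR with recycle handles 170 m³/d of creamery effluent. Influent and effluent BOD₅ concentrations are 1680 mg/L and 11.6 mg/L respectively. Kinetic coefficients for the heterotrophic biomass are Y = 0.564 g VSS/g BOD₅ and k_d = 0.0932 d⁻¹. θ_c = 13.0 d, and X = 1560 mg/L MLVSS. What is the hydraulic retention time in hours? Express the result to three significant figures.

Steady-state biomass mass balance: V·X·(1 + k_d·θ_c) = Y·Q·(S₀ − S)·θ_c, so V = 0.564 × 170 × (1680 − 11.6) × 13.0 / [1560 × (1 + 0.0932 × 13.0)] = 2.08×10^6 / 3450 = 602.8 m³.
Hydraulic retention time τ = V/Q = 602.8 / 170 = 3.546 d = 85.09 h.

τ ≈ 85.1 h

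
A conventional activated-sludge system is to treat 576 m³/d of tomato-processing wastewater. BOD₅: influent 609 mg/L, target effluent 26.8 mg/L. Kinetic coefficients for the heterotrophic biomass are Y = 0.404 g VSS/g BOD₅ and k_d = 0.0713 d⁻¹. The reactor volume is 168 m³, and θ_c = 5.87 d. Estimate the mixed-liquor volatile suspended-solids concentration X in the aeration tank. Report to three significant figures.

X ≈ 3340 mg/L

X = Y·Q·ΔS·θ_c / [V·(1 + k_d θ_c)] = 0.404 × 576 × (609 − 26.8) × 5.87 / [168 × (1 + 0.0713 × 5.87)] = 3337 mg/L.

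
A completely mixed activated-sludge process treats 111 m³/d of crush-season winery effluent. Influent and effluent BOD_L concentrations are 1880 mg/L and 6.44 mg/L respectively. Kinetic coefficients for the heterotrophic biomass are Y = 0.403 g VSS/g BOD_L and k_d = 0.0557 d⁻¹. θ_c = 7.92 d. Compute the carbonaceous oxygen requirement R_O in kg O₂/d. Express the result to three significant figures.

R_O ≈ 125 kg O₂/d

Y_obs = Y / (1 + k_d θ_c) = 0.403 / (1 + 0.0557 × 7.92) = 0.403 / 1.441 = 0.2796.
Substrate removed = Q·(S₀ − S) = 111 m³/d × (1880 − 6.44) g/m³ = 2.08×10^5 g/d = 208.0 kg/d.
Net sludge production P_X = 0.2796 × 208.0 = 58.16 kg VSS/d.
R_O = Q·(S₀ − S) − 1.42·P_X = 208.0 − 1.42 × 58.16 = 125.4 kg O₂/d.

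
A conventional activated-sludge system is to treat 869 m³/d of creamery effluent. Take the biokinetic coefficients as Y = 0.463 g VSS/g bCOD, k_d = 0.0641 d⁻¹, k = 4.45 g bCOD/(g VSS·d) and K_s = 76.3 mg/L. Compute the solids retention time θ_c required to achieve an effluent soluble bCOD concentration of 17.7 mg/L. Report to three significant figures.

At the target effluent, Y k S/(K_s+S) = 0.463×4.45×17.7/94.00 = 0.3880 d⁻¹.
θ_c = 1/(μ − k_d) = 1/(0.3880 − 0.0641) = 1/0.3239 = 3.088 d.

θ_c ≈ 3.09 d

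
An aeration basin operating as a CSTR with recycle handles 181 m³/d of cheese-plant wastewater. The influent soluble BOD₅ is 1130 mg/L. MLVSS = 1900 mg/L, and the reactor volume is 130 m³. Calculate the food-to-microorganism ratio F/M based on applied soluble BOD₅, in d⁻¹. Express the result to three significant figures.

F/M ≈ 0.828 d⁻¹

F/M = Q·S₀ / (V·X) = 181 × 1130 / (130.0 × 1900) = 0.8281 g soluble BOD₅·(g VSS·d)⁻¹.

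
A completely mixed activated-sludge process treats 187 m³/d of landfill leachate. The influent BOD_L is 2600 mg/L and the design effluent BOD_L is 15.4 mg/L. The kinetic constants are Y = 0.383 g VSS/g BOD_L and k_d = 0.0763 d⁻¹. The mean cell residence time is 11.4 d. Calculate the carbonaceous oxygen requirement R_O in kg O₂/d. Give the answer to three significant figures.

R_O ≈ 343 kg O₂/d

The observed yield is Y_obs = Y/(1 + k_d·θ_c) = 0.383 / (1 + 0.0763 × 11.4) = 0.383 / 1.870 = 0.2048 g VSS per g BOD_L removed.
ΔS = 2600 − 15.4 = 2585 mg/L, so the substrate removal rate is 187 × 2585/1000 = 483.3 kg BOD_L/d.
P_X = Y_obs·Q·(S₀ − S) = 0.2048 × 483.3 = 99.00 kg VSS/d.
R_O = Q·ΔS − 1.42 P_X = 483.3 − 140.6 = 342.7 kg O₂/d.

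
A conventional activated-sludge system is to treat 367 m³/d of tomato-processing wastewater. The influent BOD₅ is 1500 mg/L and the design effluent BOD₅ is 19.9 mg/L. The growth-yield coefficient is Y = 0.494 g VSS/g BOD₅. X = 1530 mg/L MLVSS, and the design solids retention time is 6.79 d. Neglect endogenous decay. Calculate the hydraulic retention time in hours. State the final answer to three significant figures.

τ ≈ 77.9 h

V·X = Y·Q·ΔS·θ_c gives V = 0.494 × 367 × (1500 − 19.9) × 6.79 / 1530 = 1191 m³.
Hydraulic retention time τ = V/Q = 1191 / 367 = 3.245 d = 77.88 h.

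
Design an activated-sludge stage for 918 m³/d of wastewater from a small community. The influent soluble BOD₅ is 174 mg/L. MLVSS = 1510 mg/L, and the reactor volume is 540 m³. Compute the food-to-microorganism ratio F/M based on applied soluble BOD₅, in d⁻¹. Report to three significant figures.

F/M = Q·S₀ / (V·X) = 918 × 174 / (540.0 × 1510) = 0.1959 g soluble BOD₅·(g VSS·d)⁻¹.

F/M ≈ 0.196 d⁻¹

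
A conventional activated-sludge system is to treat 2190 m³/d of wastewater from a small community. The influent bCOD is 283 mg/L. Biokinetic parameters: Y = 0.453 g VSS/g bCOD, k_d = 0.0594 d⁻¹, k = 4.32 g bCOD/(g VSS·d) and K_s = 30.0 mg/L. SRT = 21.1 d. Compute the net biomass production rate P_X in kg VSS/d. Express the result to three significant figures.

P_X ≈ 124 kg VSS/d

For a completely mixed reactor with recycle the Lawrence–McCarty relation gives S = K_s·(1 + k_d·θ_c) / [θ_c·(Y·k − k_d) − 1] = 30.0 × (1 + 0.0594 × 21.1) / [21.1 × (0.453 × 4.32 − 0.0594) − 1] = 67.60 / 39.04 = 1.732 mg/L.
The observed yield is Y_obs = Y/(1 + k_d·θ_c) = 0.453 / (1 + 0.0594 × 21.1) = 0.453 / 2.253 = 0.2010 g VSS per g bCOD removed.
Mass of bCOD removed per day: Q(S₀ − S) = 2190 × 281.3 g/m³ = 616.0 kg/d.
So the net sludge growth is P_X = 0.2010 × 616.0 = 123.8 kg VSS/d.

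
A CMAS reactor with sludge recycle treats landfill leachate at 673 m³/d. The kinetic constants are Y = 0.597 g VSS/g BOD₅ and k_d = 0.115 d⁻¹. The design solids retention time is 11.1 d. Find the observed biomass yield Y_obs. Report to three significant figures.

Y_obs ≈ 0.262 g VSS/g BOD₅

Correct the yield for decay: Y_obs = Y/(1 + k_d θ_c) = 0.597 / (1 + 0.115 × 11.1) = 0.597 / 2.276 = 0.2622.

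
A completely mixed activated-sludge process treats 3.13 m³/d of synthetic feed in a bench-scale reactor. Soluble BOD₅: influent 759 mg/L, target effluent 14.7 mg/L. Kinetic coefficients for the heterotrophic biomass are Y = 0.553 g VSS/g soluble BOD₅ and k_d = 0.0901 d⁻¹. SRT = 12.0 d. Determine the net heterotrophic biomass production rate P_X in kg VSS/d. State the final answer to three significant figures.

P_X ≈ 0.619 kg VSS/d

Observed yield with endogenous decay: Y_obs = Y / (1 + k_d·θ_c) = 0.553 / (1 + 0.0901 × 12.0) = 0.553 / 2.081 = 0.2657 g VSS/g soluble BOD₅.
ΔS = 759 − 14.7 = 744.3 mg/L, so the substrate removal rate is 3.13 × 744.3/1000 = 2.330 kg soluble BOD₅/d.
P_X = Y_obs · Q(S₀ − S) = 0.2657 × 2.330 = 0.6190 kg VSS/d.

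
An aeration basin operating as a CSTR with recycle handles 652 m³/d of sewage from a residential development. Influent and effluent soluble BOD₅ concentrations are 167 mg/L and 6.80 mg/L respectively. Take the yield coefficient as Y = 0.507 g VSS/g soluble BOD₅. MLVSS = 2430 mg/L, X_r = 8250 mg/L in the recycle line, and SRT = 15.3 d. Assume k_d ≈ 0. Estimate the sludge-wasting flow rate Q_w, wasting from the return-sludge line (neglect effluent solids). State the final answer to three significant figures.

V·X = Y·Q·ΔS·θ_c gives V = 0.507 × 652 × (167 − 6.80) × 15.3 / 2430 = 333.4 m³.
Q_w = (V·X)/(θ_c X_r) = 333.4 × 2430 / (15.3 × 8250) = 6.419 m³/d.

Q_w ≈ 6.42 m³/d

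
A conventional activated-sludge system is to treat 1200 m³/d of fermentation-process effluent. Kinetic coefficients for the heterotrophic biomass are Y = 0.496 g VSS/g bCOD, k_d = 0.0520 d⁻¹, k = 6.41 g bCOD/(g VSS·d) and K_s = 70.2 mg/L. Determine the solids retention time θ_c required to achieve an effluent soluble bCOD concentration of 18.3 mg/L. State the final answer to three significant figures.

θ_c ≈ 1.65 d

Specific growth rate at S = 18.3 mg/L: μ = YkS/(K_s+S) = 0.496·6.41·18.3/(70.2+18.3) = 0.6574 d⁻¹.
θ_c = 1/(μ − k_d) = 1/(0.6574 − 0.0520) = 1/0.6054 = 1.652 d.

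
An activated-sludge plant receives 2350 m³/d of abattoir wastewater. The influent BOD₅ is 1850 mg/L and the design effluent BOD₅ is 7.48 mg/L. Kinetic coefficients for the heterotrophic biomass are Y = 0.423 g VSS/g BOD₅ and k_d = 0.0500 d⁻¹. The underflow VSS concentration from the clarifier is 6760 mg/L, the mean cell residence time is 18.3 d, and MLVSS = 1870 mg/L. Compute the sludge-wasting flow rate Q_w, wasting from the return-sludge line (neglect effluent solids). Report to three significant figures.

From the SRT design equation V = Y Q (S₀−S) θ_c / [X (1 + k_d θ_c)] = 0.423 × 2350 × (1850 − 7.48) × 18.3 / [1870 × (1 + 0.0500 × 18.3)] = 3.35×10^7 / 3581 = 9360 m³.
Q_w = (V·X)/(θ_c X_r) = 9360 × 1870 / (18.3 × 6760) = 141.5 m³/d.

Q_w ≈ 141 m³/d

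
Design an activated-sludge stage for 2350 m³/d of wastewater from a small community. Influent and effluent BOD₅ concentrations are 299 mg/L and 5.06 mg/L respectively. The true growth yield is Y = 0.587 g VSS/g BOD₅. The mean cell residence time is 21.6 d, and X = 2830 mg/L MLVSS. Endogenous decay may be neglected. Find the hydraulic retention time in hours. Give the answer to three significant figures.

With k_d = 0 the design equation reduces to V = Y Q (S₀−S) θ_c / X = 0.587 × 2350 × (299 − 5.06) × 21.6 / 2830 = 3095 m³.
τ = V/Q = 3095/2350 = 1.317 d, or 31.61 h.

τ ≈ 31.6 h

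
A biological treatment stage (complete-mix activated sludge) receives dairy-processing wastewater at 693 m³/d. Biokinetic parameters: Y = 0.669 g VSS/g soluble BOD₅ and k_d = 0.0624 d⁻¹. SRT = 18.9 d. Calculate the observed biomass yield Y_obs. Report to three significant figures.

Correct the yield for decay: Y_obs = Y/(1 + k_d θ_c) = 0.669 / (1 + 0.0624 × 18.9) = 0.669 / 2.179 = 0.3070.

Y_obs ≈ 0.307 g VSS/g soluble BOD₅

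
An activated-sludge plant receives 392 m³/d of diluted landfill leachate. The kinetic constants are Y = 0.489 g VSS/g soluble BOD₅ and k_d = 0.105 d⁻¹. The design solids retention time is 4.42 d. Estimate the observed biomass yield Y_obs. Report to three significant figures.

Y_obs ≈ 0.334 g VSS/g soluble BOD₅

Y_obs = Y / (1 + k_d θ_c) = 0.489 / (1 + 0.105 × 4.42) = 0.489 / 1.464 = 0.3340.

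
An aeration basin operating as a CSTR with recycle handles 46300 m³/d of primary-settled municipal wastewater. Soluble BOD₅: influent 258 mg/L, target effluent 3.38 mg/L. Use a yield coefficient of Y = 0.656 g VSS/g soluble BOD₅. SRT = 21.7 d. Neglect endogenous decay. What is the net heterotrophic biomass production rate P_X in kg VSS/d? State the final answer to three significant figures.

No decay correction is needed, so Y_obs = Y = 0.656.
Q·(S₀ − S) = 46300 × (258 − 3.38) × 10⁻³ = 11789 kg/d removed.
So the net sludge growth is P_X = 0.6560 × 11789 = 7734 kg VSS/d.

P_X ≈ 7730 kg VSS/d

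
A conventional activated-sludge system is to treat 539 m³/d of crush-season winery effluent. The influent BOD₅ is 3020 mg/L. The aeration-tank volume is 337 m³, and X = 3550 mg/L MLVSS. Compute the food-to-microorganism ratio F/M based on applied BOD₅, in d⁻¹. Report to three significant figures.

F/M = applied load / biomass = Q·S₀/(V·X) = 539 × 3020 / (337.0 × 3550) = 1.361 d⁻¹.

F/M ≈ 1.36 d⁻¹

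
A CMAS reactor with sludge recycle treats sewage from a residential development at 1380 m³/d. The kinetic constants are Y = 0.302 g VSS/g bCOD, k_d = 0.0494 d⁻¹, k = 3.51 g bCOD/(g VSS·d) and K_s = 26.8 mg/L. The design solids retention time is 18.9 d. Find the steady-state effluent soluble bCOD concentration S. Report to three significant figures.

S ≈ 2.86 mg/L

For a completely mixed reactor with recycle the Lawrence–McCarty relation gives S = K_s·(1 + k_d·θ_c) / [θ_c·(Y·k − k_d) − 1] = 26.8 × (1 + 0.0494 × 18.9) / [18.9 × (0.302 × 3.51 − 0.0494) − 1] = 51.82 / 18.10 = 2.863 mg/L.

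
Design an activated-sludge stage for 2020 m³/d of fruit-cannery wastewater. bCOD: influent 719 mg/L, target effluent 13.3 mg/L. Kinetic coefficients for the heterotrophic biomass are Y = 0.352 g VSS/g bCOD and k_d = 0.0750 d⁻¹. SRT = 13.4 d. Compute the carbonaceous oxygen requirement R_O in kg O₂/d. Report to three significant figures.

The observed yield is Y_obs = Y/(1 + k_d·θ_c) = 0.352 / (1 + 0.0750 × 13.4) = 0.352 / 2.005 = 0.1756 g VSS per g bCOD removed.
Q·(S₀ − S) = 2020 × (719 − 13.3) × 10⁻³ = 1426 kg/d removed.
Biomass synthesised: P_X = Y_obs × 1426 = 250.3 kg VSS/d.
R_O = Q·ΔS − 1.42 P_X = 1426 − 355.4 = 1070 kg O₂/d.

R_O ≈ 1070 kg O₂/d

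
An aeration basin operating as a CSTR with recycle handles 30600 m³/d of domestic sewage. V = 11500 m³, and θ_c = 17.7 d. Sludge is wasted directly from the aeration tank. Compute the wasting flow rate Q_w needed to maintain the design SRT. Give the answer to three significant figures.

For wasting at MLVSS concentration, Q_w = V/θ_c = 11500/17.7 = 649.7 m³/d.

Q_w ≈ 650 m³/d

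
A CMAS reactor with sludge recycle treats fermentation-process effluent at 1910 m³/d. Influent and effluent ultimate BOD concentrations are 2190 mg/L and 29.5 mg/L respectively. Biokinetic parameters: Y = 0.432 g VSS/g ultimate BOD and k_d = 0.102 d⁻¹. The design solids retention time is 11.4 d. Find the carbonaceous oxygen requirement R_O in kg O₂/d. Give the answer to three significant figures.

Correct the yield for decay: Y_obs = Y/(1 + k_d θ_c) = 0.432 / (1 + 0.102 × 11.4) = 0.432 / 2.163 = 0.1997.
Q·(S₀ − S) = 1910 × (2190 − 29.5) × 10⁻³ = 4127 kg/d removed.
P_X = Y_obs·Q·(S₀ − S) = 0.1997 × 4127 = 824.2 kg VSS/d.
R_O = Q·ΔS − 1.42 P_X = 4127 − 1170 = 2956 kg O₂/d.

R_O ≈ 2960 kg O₂/d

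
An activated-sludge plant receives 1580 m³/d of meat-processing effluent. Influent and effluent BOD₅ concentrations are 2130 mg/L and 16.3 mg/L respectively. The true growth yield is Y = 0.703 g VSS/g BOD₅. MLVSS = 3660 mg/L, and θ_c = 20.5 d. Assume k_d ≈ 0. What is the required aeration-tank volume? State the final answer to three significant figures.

V ≈ 13200 m³

With k_d = 0 the design equation reduces to V = Y Q (S₀−S) θ_c / X = 0.703 × 1580 × (2130 − 16.3) × 20.5 / 3660 = 13150 m³.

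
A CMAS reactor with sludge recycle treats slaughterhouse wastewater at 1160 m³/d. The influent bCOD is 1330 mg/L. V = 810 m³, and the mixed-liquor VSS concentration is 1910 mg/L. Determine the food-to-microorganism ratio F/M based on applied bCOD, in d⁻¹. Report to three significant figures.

F/M ≈ 0.997 d⁻¹

Food-to-microorganism ratio F/M = Q S₀ / (V X) = 1160 × 1330 / (810.0 × 1910) = 0.9972 d⁻¹.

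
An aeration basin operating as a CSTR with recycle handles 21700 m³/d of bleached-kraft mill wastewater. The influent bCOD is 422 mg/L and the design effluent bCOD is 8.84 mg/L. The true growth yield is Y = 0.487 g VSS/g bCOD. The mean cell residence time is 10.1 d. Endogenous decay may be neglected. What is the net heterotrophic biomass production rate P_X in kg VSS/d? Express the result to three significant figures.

P_X ≈ 4370 kg VSS/d

With endogenous decay neglected, the observed yield equals the true yield: Y_obs = Y = 0.487 g VSS/g bCOD.
ΔS = 422 − 8.84 = 413.2 mg/L, so the substrate removal rate is 21700 × 413.2/1000 = 8966 kg bCOD/d.
So the net sludge growth is P_X = 0.4870 × 8966 = 4366 kg VSS/d.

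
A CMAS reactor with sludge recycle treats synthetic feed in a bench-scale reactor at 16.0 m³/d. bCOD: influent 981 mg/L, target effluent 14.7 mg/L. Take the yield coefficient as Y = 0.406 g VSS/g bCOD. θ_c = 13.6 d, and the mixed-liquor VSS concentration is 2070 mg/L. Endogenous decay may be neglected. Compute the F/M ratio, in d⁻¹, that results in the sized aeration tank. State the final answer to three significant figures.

F/M ≈ 0.184 d⁻¹

V·X = Y·Q·ΔS·θ_c gives V = 0.406 × 16.0 × (981 − 14.7) × 13.6 / 2070 = 41.24 m³.
F/M = Q·S₀ / (V·X) = 16.0 × 981 / (41.24 × 2070) = 0.1839 g bCOD·(g VSS·d)⁻¹.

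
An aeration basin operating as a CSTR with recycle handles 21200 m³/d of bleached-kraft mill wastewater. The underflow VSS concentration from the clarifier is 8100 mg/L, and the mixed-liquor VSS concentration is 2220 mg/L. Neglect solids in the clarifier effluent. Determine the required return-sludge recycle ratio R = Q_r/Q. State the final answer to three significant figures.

Mass balance around the secondary clarifier (neglecting effluent solids): R = X / (X_r − X) = 2220 / (8100 − 2220) = 0.3776.

R ≈ 0.378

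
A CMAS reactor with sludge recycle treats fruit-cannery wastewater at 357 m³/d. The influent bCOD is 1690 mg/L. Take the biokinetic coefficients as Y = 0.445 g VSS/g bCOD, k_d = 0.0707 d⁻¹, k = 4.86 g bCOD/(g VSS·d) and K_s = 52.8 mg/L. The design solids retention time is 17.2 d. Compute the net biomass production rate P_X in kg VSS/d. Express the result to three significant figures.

P_X ≈ 121 kg VSS/d

For a completely mixed reactor with recycle the Lawrence–McCarty relation gives S = K_s·(1 + k_d·θ_c) / [θ_c·(Y·k − k_d) − 1] = 52.8 × (1 + 0.0707 × 17.2) / [17.2 × (0.445 × 4.86 − 0.0707) − 1] = 117.0 / 34.98 = 3.345 mg/L.
Correct the yield for decay: Y_obs = Y/(1 + k_d θ_c) = 0.445 / (1 + 0.0707 × 17.2) = 0.445 / 2.216 = 0.2008.
Mass of bCOD removed per day: Q(S₀ − S) = 357 × 1687 g/m³ = 602.1 kg/d.
So the net sludge growth is P_X = 0.2008 × 602.1 = 120.9 kg VSS/d.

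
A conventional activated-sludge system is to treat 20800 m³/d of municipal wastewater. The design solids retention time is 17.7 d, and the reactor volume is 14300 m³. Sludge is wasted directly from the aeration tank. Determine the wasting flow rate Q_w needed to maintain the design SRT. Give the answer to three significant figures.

Wasting from the aeration tank: Q_w = V / θ_c = 14300 / 17.7 = 807.9 m³/d.

Q_w ≈ 808 m³/d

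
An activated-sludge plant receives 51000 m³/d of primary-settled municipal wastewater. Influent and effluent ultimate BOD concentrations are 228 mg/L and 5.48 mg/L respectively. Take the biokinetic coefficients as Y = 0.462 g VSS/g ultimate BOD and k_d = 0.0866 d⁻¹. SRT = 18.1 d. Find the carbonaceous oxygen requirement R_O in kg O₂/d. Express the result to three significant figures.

R_O ≈ 8450 kg O₂/d

Observed yield with endogenous decay: Y_obs = Y / (1 + k_d·θ_c) = 0.462 / (1 + 0.0866 × 18.1) = 0.462 / 2.567 = 0.1799 g VSS/g ultimate BOD.
Substrate removed = Q·(S₀ − S) = 51000 m³/d × (228 − 5.48) g/m³ = 1.13×10^7 g/d = 11349 kg/d.
Biomass synthesised: P_X = Y_obs × 11349 = 2042 kg VSS/d.
R_O = Q·ΔS − 1.42 P_X = 11349 − 2900 = 8449 kg O₂/d.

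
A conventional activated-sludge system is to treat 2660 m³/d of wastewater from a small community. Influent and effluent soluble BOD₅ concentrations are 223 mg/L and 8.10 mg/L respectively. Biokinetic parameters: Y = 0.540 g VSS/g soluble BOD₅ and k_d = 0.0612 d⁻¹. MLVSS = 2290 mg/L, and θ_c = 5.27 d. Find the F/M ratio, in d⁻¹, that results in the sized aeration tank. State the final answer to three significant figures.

Rearranging the biomass balance for a CMAS with decay, V = Y·Q·ΔS·θ_c / [X·(1+k_d θ_c)] = 0.540 × 2660 × (223 − 8.10) × 5.27 / [2290 × (1 + 0.0612 × 5.27)] = 1.63×10^6 / 3029 = 537.1 m³.
F/M = Q·S₀ / (V·X) = 2660 × 223 / (537.1 × 2290) = 0.4822 g soluble BOD₅·(g VSS·d)⁻¹.

F/M ≈ 0.482 d⁻¹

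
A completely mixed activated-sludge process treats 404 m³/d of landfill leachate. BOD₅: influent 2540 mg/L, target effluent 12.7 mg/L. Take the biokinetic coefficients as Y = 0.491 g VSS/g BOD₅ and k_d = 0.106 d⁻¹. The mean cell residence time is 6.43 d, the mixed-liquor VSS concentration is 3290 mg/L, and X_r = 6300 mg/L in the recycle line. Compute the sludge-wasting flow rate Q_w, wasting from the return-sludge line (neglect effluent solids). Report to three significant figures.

Q_w ≈ 47.3 m³/d

Steady-state biomass mass balance: V·X·(1 + k_d·θ_c) = Y·Q·(S₀ − S)·θ_c, so V = 0.491 × 404 × (2540 − 12.7) × 6.43 / [3290 × (1 + 0.106 × 6.43)] = 3.22×10^6 / 5532 = 582.7 m³.
θ_c = V·X/(Q_w·X_r) when wasting from the recycle, so Q_w = V·X/(θ_c·X_r) = 582.7 × 3290 / (6.43 × 6300) = 47.32 m³/d.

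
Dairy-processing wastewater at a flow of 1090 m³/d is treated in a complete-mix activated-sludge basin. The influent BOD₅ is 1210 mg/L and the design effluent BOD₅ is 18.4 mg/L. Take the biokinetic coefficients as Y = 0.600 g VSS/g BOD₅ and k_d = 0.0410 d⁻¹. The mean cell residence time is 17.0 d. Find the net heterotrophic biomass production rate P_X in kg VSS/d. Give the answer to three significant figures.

P_X ≈ 459 kg VSS/d

The observed yield is Y_obs = Y/(1 + k_d·θ_c) = 0.600 / (1 + 0.0410 × 17.0) = 0.600 / 1.697 = 0.3536 g VSS per g BOD₅ removed.
Substrate removed = Q·(S₀ − S) = 1090 m³/d × (1210 − 18.4) g/m³ = 1.3×10^6 g/d = 1299 kg/d.
So the net sludge growth is P_X = 0.3536 × 1299 = 459.2 kg VSS/d.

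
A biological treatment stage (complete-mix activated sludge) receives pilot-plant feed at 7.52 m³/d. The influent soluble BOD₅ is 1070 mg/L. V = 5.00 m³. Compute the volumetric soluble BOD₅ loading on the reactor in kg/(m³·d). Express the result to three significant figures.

L_v ≈ 1.61 kg soluble BOD₅/(m³·d)

Applied soluble BOD₅ load per unit volume = Q·S₀/V = (7.52 × 1070/1000)/5.000 = 1.609 kg soluble BOD₅·m⁻³·d⁻¹.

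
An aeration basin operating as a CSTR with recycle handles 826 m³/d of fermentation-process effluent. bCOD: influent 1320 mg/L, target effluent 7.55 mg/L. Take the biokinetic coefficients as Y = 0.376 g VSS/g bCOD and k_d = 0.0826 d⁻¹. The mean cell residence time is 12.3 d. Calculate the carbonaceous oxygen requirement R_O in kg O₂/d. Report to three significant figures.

R_O ≈ 797 kg O₂/d

Y_obs = Y / (1 + k_d θ_c) = 0.376 / (1 + 0.0826 × 12.3) = 0.376 / 2.016 = 0.1865.
Q·(S₀ − S) = 826 × (1320 − 7.55) × 10⁻³ = 1084 kg/d removed.
P_X = Y_obs·Q·(S₀ − S) = 0.1865 × 1084 = 202.2 kg VSS/d.
Carbonaceous O₂ demand = substrate oxidised − cell-mass equivalent = 1084 − 1.42 × 202.2 = 797.0 kg O₂/d.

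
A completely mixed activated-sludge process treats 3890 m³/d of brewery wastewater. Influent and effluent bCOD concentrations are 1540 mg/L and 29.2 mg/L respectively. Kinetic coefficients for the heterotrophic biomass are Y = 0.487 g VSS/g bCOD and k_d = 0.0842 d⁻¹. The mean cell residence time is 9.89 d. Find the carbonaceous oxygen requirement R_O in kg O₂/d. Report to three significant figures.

Y_obs = Y / (1 + k_d θ_c) = 0.487 / (1 + 0.0842 × 9.89) = 0.487 / 1.833 = 0.2657.
Mass of bCOD removed per day: Q(S₀ − S) = 3890 × 1511 g/m³ = 5877 kg/d.
Net sludge production P_X = 0.2657 × 5877 = 1562 kg VSS/d.
Carbonaceous O₂ demand = substrate oxidised − cell-mass equivalent = 5877 − 1.42 × 1562 = 3659 kg O₂/d.

R_O ≈ 3660 kg O₂/d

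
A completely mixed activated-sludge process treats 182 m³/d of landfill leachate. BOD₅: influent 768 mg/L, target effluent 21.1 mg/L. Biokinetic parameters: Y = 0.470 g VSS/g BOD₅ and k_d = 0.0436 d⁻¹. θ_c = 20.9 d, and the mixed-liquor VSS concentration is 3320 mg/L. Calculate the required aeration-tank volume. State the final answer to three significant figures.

V ≈ 210 m³

Steady-state biomass mass balance: V·X·(1 + k_d·θ_c) = Y·Q·(S₀ − S)·θ_c, so V = 0.470 × 182 × (768 − 21.1) × 20.9 / [3320 × (1 + 0.0436 × 20.9)] = 1.34×10^6 / 6345 = 210.4 m³.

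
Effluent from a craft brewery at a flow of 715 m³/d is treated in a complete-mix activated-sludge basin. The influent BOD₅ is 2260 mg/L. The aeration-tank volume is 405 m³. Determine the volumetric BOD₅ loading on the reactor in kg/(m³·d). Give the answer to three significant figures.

Volumetric loading L_v = Q·S₀ / V = 715 × 2260 g/m³ / 405.0 m³ = 3990 g/(m³·d) = 3.990 kg BOD₅/(m³·d).

L_v ≈ 3.99 kg BOD₅/(m³·d)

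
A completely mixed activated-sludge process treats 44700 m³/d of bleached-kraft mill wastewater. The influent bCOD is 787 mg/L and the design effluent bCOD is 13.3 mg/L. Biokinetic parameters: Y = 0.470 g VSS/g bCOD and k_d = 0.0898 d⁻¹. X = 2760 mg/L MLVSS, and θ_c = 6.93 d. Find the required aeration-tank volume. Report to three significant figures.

Steady-state biomass mass balance: V·X·(1 + k_d·θ_c) = Y·Q·(S₀ − S)·θ_c, so V = 0.470 × 44700 × (787 − 13.3) × 6.93 / [2760 × (1 + 0.0898 × 6.93)] = 1.13×10^8 / 4478 = 25157 m³.

V ≈ 25200 m³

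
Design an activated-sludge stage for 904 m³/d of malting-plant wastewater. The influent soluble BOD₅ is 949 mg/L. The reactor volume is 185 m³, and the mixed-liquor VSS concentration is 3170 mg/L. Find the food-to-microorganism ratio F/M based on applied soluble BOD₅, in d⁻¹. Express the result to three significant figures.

F/M ≈ 1.46 d⁻¹

F/M = Q·S₀ / (V·X) = 904 × 949 / (185.0 × 3170) = 1.463 g soluble BOD₅·(g VSS·d)⁻¹.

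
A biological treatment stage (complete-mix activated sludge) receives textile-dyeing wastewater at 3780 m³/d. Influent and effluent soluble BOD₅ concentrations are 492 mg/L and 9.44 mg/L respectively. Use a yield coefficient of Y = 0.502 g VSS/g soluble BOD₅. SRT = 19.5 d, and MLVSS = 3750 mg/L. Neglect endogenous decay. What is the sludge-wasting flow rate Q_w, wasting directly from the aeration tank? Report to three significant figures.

Q_w ≈ 244 m³/d

With k_d = 0 the design equation reduces to V = Y Q (S₀−S) θ_c / X = 0.502 × 3780 × (492 − 9.44) × 19.5 / 3750 = 4762 m³.
Wasting from the aeration tank: Q_w = V / θ_c = 4762 / 19.5 = 244.2 m³/d.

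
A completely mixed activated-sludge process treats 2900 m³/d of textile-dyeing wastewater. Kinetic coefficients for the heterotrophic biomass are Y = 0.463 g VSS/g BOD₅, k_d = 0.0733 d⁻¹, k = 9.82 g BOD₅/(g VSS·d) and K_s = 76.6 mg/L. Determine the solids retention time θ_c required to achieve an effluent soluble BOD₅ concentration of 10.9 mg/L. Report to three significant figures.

θ_c ≈ 2.03 d

Specific growth rate at S = 10.9 mg/L: μ = YkS/(K_s+S) = 0.463·9.82·10.9/(76.6+10.9) = 0.5664 d⁻¹.
Then 1/θ_c = μ − k_d = 0.5664 − 0.0733 = 0.4931 d⁻¹, giving θ_c = 2.028 d.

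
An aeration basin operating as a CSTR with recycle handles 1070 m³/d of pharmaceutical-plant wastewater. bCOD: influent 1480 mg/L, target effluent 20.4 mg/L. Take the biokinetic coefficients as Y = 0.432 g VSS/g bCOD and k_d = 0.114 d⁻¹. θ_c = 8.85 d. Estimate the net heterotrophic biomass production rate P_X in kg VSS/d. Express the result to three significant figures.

Observed yield with endogenous decay: Y_obs = Y / (1 + k_d·θ_c) = 0.432 / (1 + 0.114 × 8.85) = 0.432 / 2.009 = 0.2150 g VSS/g bCOD.
ΔS = 1480 − 20.4 = 1460 mg/L, so the substrate removal rate is 1070 × 1460/1000 = 1562 kg bCOD/d.
P_X = Y_obs · Q(S₀ − S) = 0.2150 × 1562 = 335.8 kg VSS/d.

P_X ≈ 336 kg VSS/d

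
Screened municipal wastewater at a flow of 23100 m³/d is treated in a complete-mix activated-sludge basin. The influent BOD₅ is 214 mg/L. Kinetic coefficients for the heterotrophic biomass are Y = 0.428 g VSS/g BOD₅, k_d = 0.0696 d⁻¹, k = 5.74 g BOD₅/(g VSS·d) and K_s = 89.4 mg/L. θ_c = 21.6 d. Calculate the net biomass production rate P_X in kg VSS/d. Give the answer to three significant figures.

P_X ≈ 828 kg VSS/d

For a completely mixed reactor with recycle the Lawrence–McCarty relation gives S = K_s·(1 + k_d·θ_c) / [θ_c·(Y·k − k_d) − 1] = 89.4 × (1 + 0.0696 × 21.6) / [21.6 × (0.428 × 5.74 − 0.0696) − 1] = 223.8 / 50.56 = 4.426 mg/L.
Correct the yield for decay: Y_obs = Y/(1 + k_d θ_c) = 0.428 / (1 + 0.0696 × 21.6) = 0.428 / 2.503 = 0.1710.
Q·(S₀ − S) = 23100 × (214 − 4.43) × 10⁻³ = 4841 kg/d removed.
Biomass produced: P_X = Y_obs·Q·ΔS = 0.1710 × 4841 ≈ 827.7 kg VSS/d.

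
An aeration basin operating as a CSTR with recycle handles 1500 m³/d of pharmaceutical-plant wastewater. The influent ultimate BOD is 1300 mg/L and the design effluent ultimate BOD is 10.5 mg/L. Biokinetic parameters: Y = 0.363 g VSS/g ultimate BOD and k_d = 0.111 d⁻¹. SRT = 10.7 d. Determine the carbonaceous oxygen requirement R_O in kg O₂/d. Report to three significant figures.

Correct the yield for decay: Y_obs = Y/(1 + k_d θ_c) = 0.363 / (1 + 0.111 × 10.7) = 0.363 / 2.188 = 0.1659.
Q·(S₀ − S) = 1500 × (1300 − 10.5) × 10⁻³ = 1934 kg/d removed.
Net sludge production P_X = 0.1659 × 1934 = 320.9 kg VSS/d.
R_O = Q·(S₀ − S) − 1.42·P_X = 1934 − 1.42 × 320.9 = 1479 kg O₂/d.

R_O ≈ 1480 kg O₂/d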